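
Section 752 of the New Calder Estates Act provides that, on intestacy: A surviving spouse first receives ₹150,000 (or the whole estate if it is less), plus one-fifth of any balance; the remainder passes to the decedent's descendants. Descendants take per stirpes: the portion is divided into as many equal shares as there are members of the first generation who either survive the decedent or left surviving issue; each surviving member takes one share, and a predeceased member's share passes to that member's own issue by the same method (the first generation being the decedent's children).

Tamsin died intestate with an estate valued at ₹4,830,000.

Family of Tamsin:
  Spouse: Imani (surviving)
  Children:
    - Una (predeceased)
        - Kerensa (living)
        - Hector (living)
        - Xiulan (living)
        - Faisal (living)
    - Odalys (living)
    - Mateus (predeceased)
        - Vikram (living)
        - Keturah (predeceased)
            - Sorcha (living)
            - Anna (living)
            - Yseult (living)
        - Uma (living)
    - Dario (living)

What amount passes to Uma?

Imani first takes ₹150,000, leaving a balance of ₹4,680,000. Imani then takes one-fifth of the balance (₹936,000), for a total of ₹1,086,000. The remaining ₹3,744,000 passes to the descendants.
The descendants' portion (₹3,744,000) is divided into 4 shares of ₹936,000: Odalys and Dario each take ₹936,000; Una's ₹936,000 share passes to Una's issue; Mateus's ₹936,000 share passes to Mateus's issue.
Una's share (₹936,000) is divided into 4 shares of ₹234,000: Kerensa, Hector, Xiulan, and Faisal each take ₹234,000.
Mateus's share (₹936,000) is divided into 3 shares of ₹312,000: Vikram and Uma each take ₹312,000; Keturah's ₹312,000 share passes to Keturah's issue.
Keturah's share (₹312,000) is divided into 3 shares of ₹104,000: Sorcha, Anna, and Yseult each take ₹104,000.

Uma receives ₹312,000.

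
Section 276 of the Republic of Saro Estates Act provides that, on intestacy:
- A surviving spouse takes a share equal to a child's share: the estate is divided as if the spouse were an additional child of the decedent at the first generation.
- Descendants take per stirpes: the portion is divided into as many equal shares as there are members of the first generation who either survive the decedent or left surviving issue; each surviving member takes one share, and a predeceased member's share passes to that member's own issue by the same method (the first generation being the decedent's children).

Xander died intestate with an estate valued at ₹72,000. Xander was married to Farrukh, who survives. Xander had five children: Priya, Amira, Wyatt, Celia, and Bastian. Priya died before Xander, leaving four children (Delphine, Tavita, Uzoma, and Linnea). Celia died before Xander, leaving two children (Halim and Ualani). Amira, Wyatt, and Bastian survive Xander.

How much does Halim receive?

The spouse counts as an additional share at the children's level, so there are 6 primary shares of ₹12,000. Farrukh takes one such share (₹12,000).
The children's combined portion (₹60,000) is divided into 5 shares of ₹12,000: Amira, Wyatt, and Bastian each take ₹12,000; Priya's ₹12,000 share passes to Priya's issue; Celia's ₹12,000 share passes to Celia's issue.
Priya's share (₹12,000) is divided into 4 shares of ₹3,000: Delphine, Tavita, Uzoma, and Linnea each take ₹3,000.
Celia's share (₹12,000) is divided into 2 shares of ₹6,000: Halim and Ualani each take ₹6,000.

Halim receives ₹6,000.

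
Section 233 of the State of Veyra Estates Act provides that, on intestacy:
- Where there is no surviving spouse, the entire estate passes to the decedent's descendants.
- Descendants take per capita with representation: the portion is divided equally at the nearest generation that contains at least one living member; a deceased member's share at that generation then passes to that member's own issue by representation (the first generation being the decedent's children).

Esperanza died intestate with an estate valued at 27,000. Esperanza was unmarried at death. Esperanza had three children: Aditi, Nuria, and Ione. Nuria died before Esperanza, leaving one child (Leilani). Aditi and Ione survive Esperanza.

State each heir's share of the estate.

Aditi: 9,000; Leilani: 9,000; Ione: 9,000

The entire 27,000 passes to the descendants.
That amount (27,000) is divided into 3 shares of 9,000: Aditi and Ione each take 9,000; Nuria's 9,000 share passes to Nuria's issue.
Nuria's share (9,000) passes entirely to Leilani.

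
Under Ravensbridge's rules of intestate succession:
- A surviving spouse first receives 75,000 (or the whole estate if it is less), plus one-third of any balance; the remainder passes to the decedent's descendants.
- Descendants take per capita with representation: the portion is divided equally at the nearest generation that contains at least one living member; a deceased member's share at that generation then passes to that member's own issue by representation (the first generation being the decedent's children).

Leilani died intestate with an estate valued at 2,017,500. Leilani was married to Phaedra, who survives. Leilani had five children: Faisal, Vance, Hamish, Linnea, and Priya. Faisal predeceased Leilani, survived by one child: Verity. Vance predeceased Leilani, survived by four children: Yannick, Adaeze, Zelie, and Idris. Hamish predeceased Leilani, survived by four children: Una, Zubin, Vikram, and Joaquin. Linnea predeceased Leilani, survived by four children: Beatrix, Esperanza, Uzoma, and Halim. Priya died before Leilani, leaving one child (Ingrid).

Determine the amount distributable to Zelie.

Zelie receives 92,500.

Phaedra first takes 75,000, leaving a balance of 1,942,500. Phaedra then takes one-third of the balance (647,500), for a total of 722,500. The remaining 1,295,000 passes to the descendants.
No child survives, so the initial division is made at the grandchildren's generation.
The descendants' portion (1,295,000) is divided into 14 shares of 92,500: Verity, Yannick, Adaeze, Zelie, Idris, Una, Zubin, Vikram, Joaquin, Beatrix, Esperanza, Uzoma, Halim, and Ingrid each take 92,500.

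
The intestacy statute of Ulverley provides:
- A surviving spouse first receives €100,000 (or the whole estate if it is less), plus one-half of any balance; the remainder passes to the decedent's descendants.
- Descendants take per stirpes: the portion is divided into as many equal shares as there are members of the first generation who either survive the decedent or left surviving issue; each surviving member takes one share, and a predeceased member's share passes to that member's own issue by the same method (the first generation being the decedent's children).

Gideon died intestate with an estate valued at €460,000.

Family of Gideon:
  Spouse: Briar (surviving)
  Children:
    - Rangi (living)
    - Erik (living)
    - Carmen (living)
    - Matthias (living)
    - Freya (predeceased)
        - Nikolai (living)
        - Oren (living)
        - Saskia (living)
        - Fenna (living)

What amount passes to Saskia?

Briar first takes €100,000, leaving a balance of €360,000. Briar then takes one-half of the balance (€180,000), for a total of €280,000. The remaining €180,000 passes to the descendants.
The descendants' portion (€180,000) is divided into 5 shares of €36,000: Rangi, Erik, Carmen, and Matthias each take €36,000; Freya's €36,000 share passes to Freya's issue.
Freya's share (€36,000) is divided into 4 shares of €9,000: Nikolai, Oren, Saskia, and Fenna each take €9,000.

Saskia receives €9,000.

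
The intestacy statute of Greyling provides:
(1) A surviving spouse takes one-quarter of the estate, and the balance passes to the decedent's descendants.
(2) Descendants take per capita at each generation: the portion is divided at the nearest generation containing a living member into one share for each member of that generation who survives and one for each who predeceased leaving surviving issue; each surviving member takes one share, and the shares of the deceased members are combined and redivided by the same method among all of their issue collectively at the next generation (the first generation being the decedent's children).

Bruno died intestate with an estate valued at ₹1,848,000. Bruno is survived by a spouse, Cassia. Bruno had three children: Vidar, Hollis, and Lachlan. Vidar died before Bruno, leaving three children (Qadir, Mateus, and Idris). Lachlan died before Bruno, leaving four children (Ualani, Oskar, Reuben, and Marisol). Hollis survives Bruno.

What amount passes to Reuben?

Reuben receives ₹132,000.

Cassia takes one-quarter of ₹1,848,000 = ₹462,000. The remaining ₹1,386,000 passes to the descendants.
The descendants' portion (₹1,386,000) is divided at the children's generation into 3 shares of ₹462,000. Hollis takes ₹462,000. The 2 shares of the deceased (Vidar and Lachlan) are combined into a pool of ₹924,000.
That pool (₹924,000) is divided at the grandchildren's generation equally among Qadir, Mateus, Idris, Ualani, Oskar, Reuben, and Marisol: ₹132,000 each.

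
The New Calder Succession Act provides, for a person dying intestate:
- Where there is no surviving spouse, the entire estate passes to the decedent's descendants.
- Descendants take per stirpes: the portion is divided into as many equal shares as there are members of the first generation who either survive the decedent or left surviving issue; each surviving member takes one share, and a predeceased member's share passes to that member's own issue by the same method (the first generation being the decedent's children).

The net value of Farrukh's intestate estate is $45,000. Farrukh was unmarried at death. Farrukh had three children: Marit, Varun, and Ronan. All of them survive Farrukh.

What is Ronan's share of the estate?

The entire $45,000 passes to the descendants.
That amount ($45,000) is divided into 3 shares of $15,000: Marit, Varun, and Ronan each take $15,000.

Ronan receives $15,000.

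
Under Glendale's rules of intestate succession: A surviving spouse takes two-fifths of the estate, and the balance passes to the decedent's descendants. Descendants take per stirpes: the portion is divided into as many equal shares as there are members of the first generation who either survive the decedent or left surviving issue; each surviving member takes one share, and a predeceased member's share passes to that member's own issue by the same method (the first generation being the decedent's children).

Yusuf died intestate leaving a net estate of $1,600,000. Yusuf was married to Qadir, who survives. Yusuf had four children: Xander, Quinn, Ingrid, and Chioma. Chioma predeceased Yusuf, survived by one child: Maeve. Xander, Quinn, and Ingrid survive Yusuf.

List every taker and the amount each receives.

Qadir: $640,000; Xander: $240,000; Quinn: $240,000; Ingrid: $240,000; Maeve: $240,000

Qadir takes two-fifths of $1,600,000 = $640,000. The remaining $960,000 passes to the descendants.
The descendants' portion ($960,000) is divided into 4 shares of $240,000: Xander, Quinn, and Ingrid each take $240,000; Chioma's $240,000 share passes to Chioma's issue.
Chioma's share ($240,000) passes entirely to Maeve.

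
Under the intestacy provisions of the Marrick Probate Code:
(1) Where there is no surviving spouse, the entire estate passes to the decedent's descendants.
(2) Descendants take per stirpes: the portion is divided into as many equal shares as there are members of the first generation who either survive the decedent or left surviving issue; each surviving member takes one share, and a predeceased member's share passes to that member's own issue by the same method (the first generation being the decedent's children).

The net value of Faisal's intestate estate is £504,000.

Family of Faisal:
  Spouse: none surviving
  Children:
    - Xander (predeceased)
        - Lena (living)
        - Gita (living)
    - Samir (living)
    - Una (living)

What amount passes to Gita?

The entire £504,000 passes to the descendants.
That amount (£504,000) is divided into 3 shares of £168,000: Samir and Una each take £168,000; Xander's £168,000 share passes to Xander's issue.
Xander's share (£168,000) is divided into 2 shares of £84,000: Lena and Gita each take £84,000.

Gita receives £84,000.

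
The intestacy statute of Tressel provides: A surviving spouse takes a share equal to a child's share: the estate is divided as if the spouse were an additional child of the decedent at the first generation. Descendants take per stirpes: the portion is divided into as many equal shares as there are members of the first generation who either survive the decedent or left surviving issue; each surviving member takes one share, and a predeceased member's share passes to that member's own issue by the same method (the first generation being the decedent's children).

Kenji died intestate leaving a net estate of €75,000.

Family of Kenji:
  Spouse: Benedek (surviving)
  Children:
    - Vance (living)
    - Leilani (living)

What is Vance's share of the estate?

The spouse counts as an additional share at the children's level, so there are 3 primary shares of €25,000. Benedek takes one such share (€25,000).
The children's combined portion (€50,000) is divided into 2 shares of €25,000: Vance and Leilani each take €25,000.

Vance receives €25,000.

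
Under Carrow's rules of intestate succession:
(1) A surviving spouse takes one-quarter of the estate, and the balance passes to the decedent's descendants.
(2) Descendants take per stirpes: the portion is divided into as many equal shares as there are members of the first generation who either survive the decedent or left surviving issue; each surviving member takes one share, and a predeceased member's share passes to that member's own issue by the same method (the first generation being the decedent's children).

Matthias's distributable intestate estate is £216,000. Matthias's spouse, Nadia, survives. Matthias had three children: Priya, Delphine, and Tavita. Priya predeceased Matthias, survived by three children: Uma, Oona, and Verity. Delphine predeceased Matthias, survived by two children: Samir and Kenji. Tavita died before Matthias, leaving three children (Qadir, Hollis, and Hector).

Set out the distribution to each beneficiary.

Nadia: £54,000; Uma: £18,000; Oona: £18,000; Verity: £18,000; Samir: £27,000; Kenji: £27,000; Qadir: £18,000; Hollis: £18,000; Hector: £18,000

Nadia takes one-quarter of £216,000 = £54,000. The remaining £162,000 passes to the descendants.
The descendants' portion (£162,000) is divided into 3 shares of £54,000: Priya's £54,000 share passes to Priya's issue; Delphine's £54,000 share passes to Delphine's issue; Tavita's £54,000 share passes to Tavita's issue.
Priya's share (£54,000) is divided into 3 shares of £18,000: Uma, Oona, and Verity each take £18,000.
Delphine's share (£54,000) is divided into 2 shares of £27,000: Samir and Kenji each take £27,000.
Tavita's share (£54,000) is divided into 3 shares of £18,000: Qadir, Hollis, and Hector each take £18,000.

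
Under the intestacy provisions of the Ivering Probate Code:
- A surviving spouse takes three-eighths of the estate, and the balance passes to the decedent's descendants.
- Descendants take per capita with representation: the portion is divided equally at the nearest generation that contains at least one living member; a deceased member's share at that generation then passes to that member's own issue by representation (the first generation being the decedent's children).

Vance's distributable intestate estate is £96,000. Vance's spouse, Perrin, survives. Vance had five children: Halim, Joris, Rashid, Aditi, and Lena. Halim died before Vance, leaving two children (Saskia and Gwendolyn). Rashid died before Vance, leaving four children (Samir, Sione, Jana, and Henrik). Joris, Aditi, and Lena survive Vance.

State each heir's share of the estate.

Perrin: £36,000; Saskia: £6,000; Gwendolyn: £6,000; Joris: £12,000; Samir: £3,000; Sione: £3,000; Jana: £3,000; Henrik: £3,000; Aditi: £12,000; Lena: £12,000

Perrin takes three-eighths of £96,000 = £36,000. The remaining £60,000 passes to the descendants.
The descendants' portion (£60,000) is divided into 5 shares of £12,000: Joris, Aditi, and Lena each take £12,000; Halim's £12,000 share passes to Halim's issue; Rashid's £12,000 share passes to Rashid's issue.
Halim's share (£12,000) is divided into 2 shares of £6,000: Saskia and Gwendolyn each take £6,000.
Rashid's share (£12,000) is divided into 4 shares of £3,000: Samir, Sione, Jana, and Henrik each take £3,000.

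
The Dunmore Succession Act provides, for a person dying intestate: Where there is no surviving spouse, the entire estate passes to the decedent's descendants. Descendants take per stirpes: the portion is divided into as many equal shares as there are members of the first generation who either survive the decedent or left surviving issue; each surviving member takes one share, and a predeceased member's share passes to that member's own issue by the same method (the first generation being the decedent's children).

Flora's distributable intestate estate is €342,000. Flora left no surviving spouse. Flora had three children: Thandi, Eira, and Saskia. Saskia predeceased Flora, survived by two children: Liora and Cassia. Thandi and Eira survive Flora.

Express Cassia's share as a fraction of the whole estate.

Cassia receives 1/6 of the estate.

The entire €342,000 passes to the descendants.
That amount (€342,000) is divided into 3 shares of €114,000: Thandi and Eira each take €114,000; Saskia's €114,000 share passes to Saskia's issue.
Saskia's share (€114,000) is divided into 2 shares of €57,000: Liora and Cassia each take €57,000.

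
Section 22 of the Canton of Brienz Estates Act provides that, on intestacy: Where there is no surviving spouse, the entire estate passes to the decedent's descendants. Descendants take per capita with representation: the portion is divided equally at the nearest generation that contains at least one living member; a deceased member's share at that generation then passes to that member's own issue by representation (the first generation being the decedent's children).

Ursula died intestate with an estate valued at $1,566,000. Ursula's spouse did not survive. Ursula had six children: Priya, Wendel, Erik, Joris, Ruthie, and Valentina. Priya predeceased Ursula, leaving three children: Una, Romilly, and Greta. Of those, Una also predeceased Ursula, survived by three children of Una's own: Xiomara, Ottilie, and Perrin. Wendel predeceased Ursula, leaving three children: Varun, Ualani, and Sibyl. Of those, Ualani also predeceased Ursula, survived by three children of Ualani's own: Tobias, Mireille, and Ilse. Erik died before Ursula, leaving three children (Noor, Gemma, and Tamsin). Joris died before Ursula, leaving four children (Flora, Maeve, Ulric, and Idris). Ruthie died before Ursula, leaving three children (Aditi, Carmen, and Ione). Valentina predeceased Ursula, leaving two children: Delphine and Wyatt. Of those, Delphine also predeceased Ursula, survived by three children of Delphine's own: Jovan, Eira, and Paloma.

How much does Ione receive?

Ione receives $87,000.

The entire $1,566,000 passes to the descendants.
No child survives, so the initial division is made at the grandchildren's generation.
That amount ($1,566,000) is divided into 18 shares of $87,000: Romilly, Greta, Varun, Sibyl, Noor, Gemma, Tamsin, Flora, Maeve, Ulric, Idris, Aditi, Carmen, Ione, and Wyatt each take $87,000; Una's $87,000 share passes to Una's issue; Ualani's $87,000 share passes to Ualani's issue; Delphine's $87,000 share passes to Delphine's issue.
Una's share ($87,000) is divided into 3 shares of $29,000: Xiomara, Ottilie, and Perrin each take $29,000.
Ualani's share ($87,000) is divided into 3 shares of $29,000: Tobias, Mireille, and Ilse each take $29,000.
Delphine's share ($87,000) is divided into 3 shares of $29,000: Jovan, Eira, and Paloma each take $29,000.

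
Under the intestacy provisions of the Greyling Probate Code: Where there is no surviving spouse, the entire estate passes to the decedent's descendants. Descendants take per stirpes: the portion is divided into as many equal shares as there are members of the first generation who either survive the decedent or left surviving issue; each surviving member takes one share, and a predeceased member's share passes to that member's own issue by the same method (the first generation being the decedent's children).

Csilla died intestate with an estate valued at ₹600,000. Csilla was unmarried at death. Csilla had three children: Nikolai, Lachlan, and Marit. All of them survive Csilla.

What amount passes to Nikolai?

The entire ₹600,000 passes to the descendants.
That amount (₹600,000) is divided into 3 shares of ₹200,000: Nikolai, Lachlan, and Marit each take ₹200,000.

Nikolai receives ₹200,000.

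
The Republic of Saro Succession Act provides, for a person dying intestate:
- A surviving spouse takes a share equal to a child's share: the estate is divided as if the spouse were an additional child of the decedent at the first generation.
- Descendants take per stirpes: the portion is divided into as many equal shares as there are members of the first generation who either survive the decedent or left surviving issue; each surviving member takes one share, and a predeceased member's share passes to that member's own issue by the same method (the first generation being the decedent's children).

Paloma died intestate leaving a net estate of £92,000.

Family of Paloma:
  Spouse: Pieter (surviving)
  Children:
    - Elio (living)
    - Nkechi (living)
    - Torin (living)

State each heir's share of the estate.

Pieter: £23,000; Elio: £23,000; Nkechi: £23,000; Torin: £23,000

The spouse counts as an additional share at the children's level, so there are 4 primary shares of £23,000. Pieter takes one such share (£23,000).
The children's combined portion (£69,000) is divided into 3 shares of £23,000: Elio, Nkechi, and Torin each take £23,000.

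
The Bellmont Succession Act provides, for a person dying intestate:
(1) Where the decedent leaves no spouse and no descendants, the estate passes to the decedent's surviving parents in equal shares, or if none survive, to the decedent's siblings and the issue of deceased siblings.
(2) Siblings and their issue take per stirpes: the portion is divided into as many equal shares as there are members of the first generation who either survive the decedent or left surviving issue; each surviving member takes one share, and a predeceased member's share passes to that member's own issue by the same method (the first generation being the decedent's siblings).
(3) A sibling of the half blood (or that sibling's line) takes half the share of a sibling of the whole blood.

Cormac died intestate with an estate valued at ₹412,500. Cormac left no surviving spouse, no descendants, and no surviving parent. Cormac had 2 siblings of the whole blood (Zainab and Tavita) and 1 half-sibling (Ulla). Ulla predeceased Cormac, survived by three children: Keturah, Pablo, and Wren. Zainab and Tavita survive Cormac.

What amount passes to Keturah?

Keturah receives ₹27,500.

The entire ₹412,500 passes to the siblings and their issue.
Counting each half-blood sibling's line as half a unit, there are 5/2 units in ₹412,500, so one unit is ₹165,000. Whole-blood lines (Zainab and Tavita) take ₹165,000 each; half-blood lines (Ulla) take ₹82,500 each.
Ulla's share (₹82,500) is divided into 3 shares of ₹27,500: Keturah, Pablo, and Wren each take ₹27,500.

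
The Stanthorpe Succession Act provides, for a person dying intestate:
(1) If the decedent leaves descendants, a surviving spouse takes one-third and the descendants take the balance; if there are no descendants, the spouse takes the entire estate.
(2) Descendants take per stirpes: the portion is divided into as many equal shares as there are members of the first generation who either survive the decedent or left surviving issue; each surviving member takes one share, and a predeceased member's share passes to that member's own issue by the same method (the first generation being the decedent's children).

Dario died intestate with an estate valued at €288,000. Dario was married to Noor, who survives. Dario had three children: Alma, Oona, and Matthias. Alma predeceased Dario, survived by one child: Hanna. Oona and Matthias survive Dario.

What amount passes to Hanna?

Hanna receives €64,000.

Noor takes one-third of €288,000 = €96,000. The remaining €192,000 passes to the descendants.
The descendants' portion (€192,000) is divided into 3 shares of €64,000: Oona and Matthias each take €64,000; Alma's €64,000 share passes to Alma's issue.
Alma's share (€64,000) passes entirely to Hanna.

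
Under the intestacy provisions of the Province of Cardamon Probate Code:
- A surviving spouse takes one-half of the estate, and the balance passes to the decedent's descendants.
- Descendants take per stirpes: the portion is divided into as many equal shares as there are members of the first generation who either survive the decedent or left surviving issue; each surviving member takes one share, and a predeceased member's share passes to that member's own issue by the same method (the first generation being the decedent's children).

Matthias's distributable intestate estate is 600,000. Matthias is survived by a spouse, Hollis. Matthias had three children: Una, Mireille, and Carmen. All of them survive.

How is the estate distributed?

Hollis: 300,000; Una: 100,000; Mireille: 100,000; Carmen: 100,000

Hollis takes one-half of 600,000 = 300,000. The remaining 300,000 passes to the descendants.
The descendants' portion (300,000) is divided into 3 shares of 100,000: Una, Mireille, and Carmen each take 100,000.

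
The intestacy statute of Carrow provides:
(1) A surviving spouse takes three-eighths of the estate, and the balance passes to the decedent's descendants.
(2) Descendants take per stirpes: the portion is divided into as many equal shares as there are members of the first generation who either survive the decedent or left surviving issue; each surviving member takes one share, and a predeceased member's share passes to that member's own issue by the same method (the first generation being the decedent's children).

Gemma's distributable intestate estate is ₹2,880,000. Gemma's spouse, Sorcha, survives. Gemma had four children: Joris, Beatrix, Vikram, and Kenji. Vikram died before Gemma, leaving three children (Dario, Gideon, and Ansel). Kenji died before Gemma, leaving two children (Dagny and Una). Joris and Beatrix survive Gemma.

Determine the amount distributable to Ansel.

Ansel receives ₹150,000.

Sorcha takes three-eighths of ₹2,880,000 = ₹1,080,000. The remaining ₹1,800,000 passes to the descendants.
The descendants' portion (₹1,800,000) is divided into 4 shares of ₹450,000: Joris and Beatrix each take ₹450,000; Vikram's ₹450,000 share passes to Vikram's issue; Kenji's ₹450,000 share passes to Kenji's issue.
Vikram's share (₹450,000) is divided into 3 shares of ₹150,000: Dario, Gideon, and Ansel each take ₹150,000.
Kenji's share (₹450,000) is divided into 2 shares of ₹225,000: Dagny and Una each take ₹225,000.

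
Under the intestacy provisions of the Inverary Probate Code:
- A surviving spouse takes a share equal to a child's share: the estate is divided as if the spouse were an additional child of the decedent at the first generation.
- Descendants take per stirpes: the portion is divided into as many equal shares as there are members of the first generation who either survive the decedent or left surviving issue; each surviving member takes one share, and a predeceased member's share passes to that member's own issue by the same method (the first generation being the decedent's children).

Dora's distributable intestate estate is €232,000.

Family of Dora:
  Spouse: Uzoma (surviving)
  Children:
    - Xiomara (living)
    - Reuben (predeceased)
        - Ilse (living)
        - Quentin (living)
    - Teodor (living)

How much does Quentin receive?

The spouse counts as an additional share at the children's level, so there are 4 primary shares of €58,000. Uzoma takes one such share (€58,000).
The children's combined portion (€174,000) is divided into 3 shares of €58,000: Xiomara and Teodor each take €58,000; Reuben's €58,000 share passes to Reuben's issue.
Reuben's share (€58,000) is divided into 2 shares of €29,000: Ilse and Quentin each take €29,000.

Quentin receives €29,000.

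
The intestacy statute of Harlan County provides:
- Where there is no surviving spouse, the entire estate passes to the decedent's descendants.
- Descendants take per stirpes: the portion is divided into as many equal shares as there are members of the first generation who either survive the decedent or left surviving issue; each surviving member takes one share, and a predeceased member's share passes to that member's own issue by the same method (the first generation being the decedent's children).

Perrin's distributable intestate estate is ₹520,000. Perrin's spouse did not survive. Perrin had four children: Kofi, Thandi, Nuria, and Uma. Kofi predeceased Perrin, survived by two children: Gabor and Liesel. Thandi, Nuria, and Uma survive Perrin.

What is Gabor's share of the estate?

Gabor receives ₹65,000.

The entire ₹520,000 passes to the descendants.
That amount (₹520,000) is divided into 4 shares of ₹130,000: Thandi, Nuria, and Uma each take ₹130,000; Kofi's ₹130,000 share passes to Kofi's issue.
Kofi's share (₹130,000) is divided into 2 shares of ₹65,000: Gabor and Liesel each take ₹65,000.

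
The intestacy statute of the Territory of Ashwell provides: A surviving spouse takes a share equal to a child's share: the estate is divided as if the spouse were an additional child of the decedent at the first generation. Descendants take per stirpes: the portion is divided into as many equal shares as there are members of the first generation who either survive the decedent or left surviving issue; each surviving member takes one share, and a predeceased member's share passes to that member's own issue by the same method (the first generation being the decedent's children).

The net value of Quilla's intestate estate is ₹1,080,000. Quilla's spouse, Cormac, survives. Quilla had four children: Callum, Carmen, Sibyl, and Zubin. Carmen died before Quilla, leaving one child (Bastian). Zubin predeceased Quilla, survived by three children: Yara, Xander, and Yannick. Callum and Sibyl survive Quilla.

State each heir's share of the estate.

The spouse counts as an additional share at the children's level, so there are 5 primary shares of ₹216,000. Cormac takes one such share (₹216,000).
The children's combined portion (₹864,000) is divided into 4 shares of ₹216,000: Callum and Sibyl each take ₹216,000; Carmen's ₹216,000 share passes to Carmen's issue; Zubin's ₹216,000 share passes to Zubin's issue.
Carmen's share (₹216,000) passes entirely to Bastian.
Zubin's share (₹216,000) is divided into 3 shares of ₹72,000: Yara, Xander, and Yannick each take ₹72,000.

Cormac: ₹216,000; Callum: ₹216,000; Bastian: ₹216,000; Sibyl: ₹216,000; Yara: ₹72,000; Xander: ₹72,000; Yannick: ₹72,000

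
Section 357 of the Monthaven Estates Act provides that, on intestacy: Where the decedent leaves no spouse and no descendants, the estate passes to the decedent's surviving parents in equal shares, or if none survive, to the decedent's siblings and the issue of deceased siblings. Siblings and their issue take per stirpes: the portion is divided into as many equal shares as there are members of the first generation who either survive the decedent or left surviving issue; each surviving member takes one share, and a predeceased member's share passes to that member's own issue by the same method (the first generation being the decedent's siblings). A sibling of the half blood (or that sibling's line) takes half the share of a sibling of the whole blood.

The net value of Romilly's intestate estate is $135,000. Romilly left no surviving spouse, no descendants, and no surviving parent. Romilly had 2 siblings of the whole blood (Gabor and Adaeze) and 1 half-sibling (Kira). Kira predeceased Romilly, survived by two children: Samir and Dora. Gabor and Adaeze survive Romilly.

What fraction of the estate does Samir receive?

Samir receives 1/10 of the estate.

The entire $135,000 passes to the siblings and their issue.
Counting each half-blood sibling's line as half a unit, there are 5/2 units in $135,000, so one unit is $54,000. Whole-blood lines (Gabor and Adaeze) take $54,000 each; half-blood lines (Kira) take $27,000 each.
Kira's share ($27,000) is divided into 2 shares of $13,500: Samir and Dora each take $13,500.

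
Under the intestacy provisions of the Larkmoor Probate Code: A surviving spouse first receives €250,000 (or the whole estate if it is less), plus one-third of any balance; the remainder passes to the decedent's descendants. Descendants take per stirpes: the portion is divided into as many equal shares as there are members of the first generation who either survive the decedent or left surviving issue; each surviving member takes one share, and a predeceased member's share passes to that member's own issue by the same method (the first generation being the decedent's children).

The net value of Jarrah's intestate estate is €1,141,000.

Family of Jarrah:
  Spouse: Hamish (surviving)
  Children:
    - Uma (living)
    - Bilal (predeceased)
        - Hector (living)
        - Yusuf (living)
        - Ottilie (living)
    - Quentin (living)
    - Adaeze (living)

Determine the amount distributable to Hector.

Hamish first takes €250,000, leaving a balance of €891,000. Hamish then takes one-third of the balance (€297,000), for a total of €547,000. The remaining €594,000 passes to the descendants.
The descendants' portion (€594,000) is divided into 4 shares of €148,500: Uma, Quentin, and Adaeze each take €148,500; Bilal's €148,500 share passes to Bilal's issue.
Bilal's share (€148,500) is divided into 3 shares of €49,500: Hector, Yusuf, and Ottilie each take €49,500.

Hector receives €49,500.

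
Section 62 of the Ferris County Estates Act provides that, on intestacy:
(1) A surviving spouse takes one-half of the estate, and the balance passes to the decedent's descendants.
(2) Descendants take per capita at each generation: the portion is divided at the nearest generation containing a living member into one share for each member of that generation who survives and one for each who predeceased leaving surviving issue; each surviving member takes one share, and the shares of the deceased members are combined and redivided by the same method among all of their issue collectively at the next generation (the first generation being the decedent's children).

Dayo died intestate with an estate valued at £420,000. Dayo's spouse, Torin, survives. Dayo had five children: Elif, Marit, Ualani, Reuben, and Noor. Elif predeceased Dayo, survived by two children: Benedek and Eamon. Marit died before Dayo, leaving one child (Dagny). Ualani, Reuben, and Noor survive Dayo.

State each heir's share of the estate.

Torin takes one-half of £420,000 = £210,000. The remaining £210,000 passes to the descendants.
The descendants' portion (£210,000) is divided at the children's generation into 5 shares of £42,000. Ualani, Reuben, and Noor each take £42,000. The 2 shares of the deceased (Elif and Marit) are combined into a pool of £84,000.
That pool (£84,000) is divided at the grandchildren's generation equally among Benedek, Eamon, and Dagny: £28,000 each.

Torin: £210,000; Benedek: £28,000; Eamon: £28,000; Dagny: £28,000; Ualani: £42,000; Reuben: £42,000; Noor: £42,000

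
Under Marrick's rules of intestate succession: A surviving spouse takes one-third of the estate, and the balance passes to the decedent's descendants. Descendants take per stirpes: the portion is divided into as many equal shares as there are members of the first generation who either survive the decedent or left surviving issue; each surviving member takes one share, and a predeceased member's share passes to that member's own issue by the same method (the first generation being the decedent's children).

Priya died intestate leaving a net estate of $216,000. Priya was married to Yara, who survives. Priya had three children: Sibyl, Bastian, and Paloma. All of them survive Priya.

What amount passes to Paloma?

Yara takes one-third of $216,000 = $72,000. The remaining $144,000 passes to the descendants.
The descendants' portion ($144,000) is divided into 3 shares of $48,000: Sibyl, Bastian, and Paloma each take $48,000.

Paloma receives $48,000.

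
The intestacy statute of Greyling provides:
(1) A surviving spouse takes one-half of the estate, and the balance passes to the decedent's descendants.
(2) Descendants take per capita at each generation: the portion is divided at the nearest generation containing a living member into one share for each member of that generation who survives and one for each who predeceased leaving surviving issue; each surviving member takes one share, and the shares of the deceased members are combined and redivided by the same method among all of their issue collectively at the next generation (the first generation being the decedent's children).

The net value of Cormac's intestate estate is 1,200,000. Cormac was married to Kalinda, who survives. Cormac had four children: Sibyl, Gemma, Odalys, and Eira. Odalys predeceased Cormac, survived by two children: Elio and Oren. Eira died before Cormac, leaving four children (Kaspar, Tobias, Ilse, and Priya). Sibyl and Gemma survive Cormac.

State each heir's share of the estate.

Kalinda takes one-half of 1,200,000 = 600,000. The remaining 600,000 passes to the descendants.
The descendants' portion (600,000) is divided at the children's generation into 4 shares of 150,000. Sibyl and Gemma each take 150,000. The 2 shares of the deceased (Odalys and Eira) are combined into a pool of 300,000.
That pool (300,000) is divided at the grandchildren's generation equally among Elio, Oren, Kaspar, Tobias, Ilse, and Priya: 50,000 each.

Kalinda: 600,000; Sibyl: 150,000; Gemma: 150,000; Elio: 50,000; Oren: 50,000; Kaspar: 50,000; Tobias: 50,000; Ilse: 50,000; Priya: 50,000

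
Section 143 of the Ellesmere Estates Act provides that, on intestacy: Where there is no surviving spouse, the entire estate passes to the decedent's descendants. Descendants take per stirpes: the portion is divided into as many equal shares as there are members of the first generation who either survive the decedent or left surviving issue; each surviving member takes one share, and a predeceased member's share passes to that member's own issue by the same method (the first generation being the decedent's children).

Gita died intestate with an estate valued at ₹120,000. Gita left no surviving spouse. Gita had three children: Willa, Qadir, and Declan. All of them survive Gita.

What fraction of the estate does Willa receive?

Willa receives 1/3 of the estate.

The entire ₹120,000 passes to the descendants.
That amount (₹120,000) is divided into 3 shares of ₹40,000: Willa, Qadir, and Declan each take ₹40,000.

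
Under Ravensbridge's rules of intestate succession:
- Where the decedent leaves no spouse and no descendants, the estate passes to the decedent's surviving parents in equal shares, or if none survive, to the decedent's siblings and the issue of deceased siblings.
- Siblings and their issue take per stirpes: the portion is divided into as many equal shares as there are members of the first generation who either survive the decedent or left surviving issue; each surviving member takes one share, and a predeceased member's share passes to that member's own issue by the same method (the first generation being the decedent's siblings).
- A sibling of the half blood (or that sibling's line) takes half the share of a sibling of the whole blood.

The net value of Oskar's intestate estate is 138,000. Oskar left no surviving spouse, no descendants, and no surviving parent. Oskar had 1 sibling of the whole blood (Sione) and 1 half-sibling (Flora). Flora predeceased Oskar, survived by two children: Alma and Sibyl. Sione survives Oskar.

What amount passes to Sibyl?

The entire 138,000 passes to the siblings and their issue.
Counting each half-blood sibling's line as half a unit, there are 3/2 units in 138,000, so one unit is 92,000. Whole-blood lines (Sione) take 92,000 each; half-blood lines (Flora) take 46,000 each.
Flora's share (46,000) is divided into 2 shares of 23,000: Alma and Sibyl each take 23,000.

Sibyl receives 23,000.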